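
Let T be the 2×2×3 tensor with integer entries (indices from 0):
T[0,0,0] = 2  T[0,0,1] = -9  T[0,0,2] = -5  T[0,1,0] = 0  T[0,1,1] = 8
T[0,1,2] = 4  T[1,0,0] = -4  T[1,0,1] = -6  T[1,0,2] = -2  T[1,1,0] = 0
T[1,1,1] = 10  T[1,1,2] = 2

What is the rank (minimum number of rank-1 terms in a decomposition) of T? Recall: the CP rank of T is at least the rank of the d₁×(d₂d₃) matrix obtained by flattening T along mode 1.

Lower bound: the mode-3 unfolding of T (rows indexed by k, columns by (i,j) = (0,0), (0,1), (1,0), (1,1)) is [[2, 0, -4, 0], [-9, 8, -6, 10], [-5, 4, -2, 2]].
There the 3×3 minor on rows k ∈ {0, 1, 2}, columns (i,j) ∈ {(0,0), (0,1), (1,1)} is det [[2, 0, 0], [-9, 8, 10], [-5, 4, 2]] = -48 ≠ 0, so this unfolding has rank ≥ 3; CP rank is at least every unfolding rank, so rank(T) ≥ 3. (Flattening ranks never certify an upper bound on CP rank; for that we must actually write T with 3 rank-1 terms.)
Upper bound: T is a sum of 3 rank-1 terms, T = [0, 1] ⊗ [0, 1] ⊗ [0, 2, -2] + [1, -2] ⊗ [1, 0] ⊗ [2, -1, -1] + [1, 1] ⊗ [1, -1] ⊗ [0, -8, -4] (written with every a and b primitive with positive leading entry and the scale carried by c; CP decompositions are not unique, and this one is verified by expanding entrywise), so rank(T) ≤ 3.
These bounds meet, so rank(T) = 3.

3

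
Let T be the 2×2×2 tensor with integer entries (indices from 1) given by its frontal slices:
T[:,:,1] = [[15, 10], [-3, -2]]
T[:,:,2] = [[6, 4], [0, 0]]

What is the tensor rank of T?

2

Lower bound: the mode-3 unfolding of T (rows indexed by k, columns by (i,j) = (1,1), (1,2), (2,1), (2,2)) is [[15, 10, -3, -2], [6, 4, 0, 0]].
There the 2×2 minor on rows k ∈ {1, 2}, columns (i,j) ∈ {(1,1), (2,1)} is det [[15, -3], [6, 0]] = 18 ≠ 0, so this unfolding has rank ≥ 2; CP rank is at least every unfolding rank, so rank(T) ≥ 2. (Unfolding ranks only ever bound the CP rank from below — rank(T) can be strictly larger than all of them — so the matching upper bound has to come from an explicit 2-term decomposition.)
Upper bound — finding two terms. Every mode-2 slice of T is a multiple of one matrix: T[:,j,:] = b[j]·M with b = (3, 2) and M = [[5, 2], [-1, 0]] (rows indexed by i, columns by k). So it suffices to write M as a sum of two rank-1 matrices.
Splitting M by its rows (i = 1, 2), M = (1, 0)(5, 2)ᵀ + (0, 1)(-1, 0)ᵀ.
Hence T = (1, 0) ⊗ (3, 2) ⊗ (5, 2) + (0, 1) ⊗ (3, 2) ⊗ (-1, 0), so rank(T) ≤ 2.
These bounds meet, so rank(T) = 2.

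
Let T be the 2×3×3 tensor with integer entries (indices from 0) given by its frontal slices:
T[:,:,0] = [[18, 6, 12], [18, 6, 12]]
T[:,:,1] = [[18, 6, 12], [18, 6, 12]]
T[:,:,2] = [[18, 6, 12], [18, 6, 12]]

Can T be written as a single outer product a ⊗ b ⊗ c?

If T = a ⊗ b ⊗ c then every fibre of T is a multiple of the corresponding factor, so read the factors off the fibres through the nonzero entry T[0,0,0] = 18.
The mode-1 fibre T[:,0,0] = [18, 18] gives a = (1, 1) (primitive direction); the mode-2 fibre T[0,:,0] = [18, 6, 12] gives b = (3, 1, 2); then c[k] = T[0,0,k] / (a[0]·b[0]) = [18, 18, 18] / 3 = (6, 6, 6).
Expanding (1, 1) ⊗ (3, 1, 2) ⊗ (6, 6, 6) reproduces all 18 entries of T, so T = (1, 1) ⊗ (3, 1, 2) ⊗ (6, 6, 6) and rank(T) ≤ 1.
Equivalently every frontal slice T[:,:,k] is c[k] times the rank-1 matrix (1, 1) ⊗ (3, 1, 2). So T has rank 1 (it is nonzero).

Yes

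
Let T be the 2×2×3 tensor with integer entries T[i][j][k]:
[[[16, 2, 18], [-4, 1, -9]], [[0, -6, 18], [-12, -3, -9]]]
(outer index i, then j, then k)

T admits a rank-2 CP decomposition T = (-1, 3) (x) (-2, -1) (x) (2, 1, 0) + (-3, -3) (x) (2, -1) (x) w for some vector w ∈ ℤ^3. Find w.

w = (-2, 0, -3)

Subtract the known terms from T to get the rank-1 residual R = (-3, -3) (x) (2, -1) (x) w, so R[i,j,k] = a[i]·b[j]·w[k]. Pick indices with nonzero a[0]·b[0] = (-3)·(2) = -6. Only the fibre through (0,0,·) is needed: R[0,0,:] = T[0,0,:] − Σₗ aₗ[0]bₗ[0]cₗ = [16, 2, 18] − (-1)·(-2)·(2, 1, 0) = [12, 0, 18]. Then w[k] = R[0,0,k] / -6 for each k, giving w = [12, 0, 18] / -6 = (-2, 0, -3).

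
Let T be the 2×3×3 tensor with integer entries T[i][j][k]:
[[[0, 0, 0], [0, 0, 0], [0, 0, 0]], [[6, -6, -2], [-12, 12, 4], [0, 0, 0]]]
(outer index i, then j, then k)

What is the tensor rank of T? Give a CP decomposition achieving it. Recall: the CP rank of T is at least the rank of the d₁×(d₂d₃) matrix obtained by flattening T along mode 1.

Lower bound: T ≠ 0 (e.g. T[1,0,0] = 6), so rank(T) ≥ 1.
Upper bound: if T = a ∘ b ∘ c then every fibre of T is a multiple of the corresponding factor, so read the factors off the fibres through the nonzero entry T[1,0,0] = 6.
The mode-1 fibre T[:,0,0] = [0, 6] gives a = [0, 1] (primitive direction); the mode-2 fibre T[1,:,0] = [6, -12, 0] gives b = [1, -2, 0]; then c[k] = T[1,0,k] / (a[1]·b[0]) = [6, -6, -2] / 1 = [6, -6, -2].
Expanding [0, 1] ∘ [1, -2, 0] ∘ [6, -6, -2] reproduces all 18 entries of T, so T = [0, 1] ∘ [1, -2, 0] ∘ [6, -6, -2] and rank(T) ≤ 1.
These bounds meet, so rank(T) = 1.

rank(T) = 1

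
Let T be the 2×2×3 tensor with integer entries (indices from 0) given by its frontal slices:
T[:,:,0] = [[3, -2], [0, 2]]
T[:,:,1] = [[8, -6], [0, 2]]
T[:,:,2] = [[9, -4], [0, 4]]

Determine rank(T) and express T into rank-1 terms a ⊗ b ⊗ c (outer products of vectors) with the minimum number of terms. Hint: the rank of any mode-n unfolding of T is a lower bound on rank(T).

Lower bound: the mode-3 unfolding of T (rows indexed by k, columns by (i,j) = (0,0), (0,1), (1,0), (1,1)) is [[3, -2, 0, 2], [8, -6, 0, 2], [9, -4, 0, 4]].
There the 3×3 minor on rows k ∈ {0, 1, 2}, columns (i,j) ∈ {(0,0), (0,1), (1,1)} is det [[3, -2, 2], [8, -6, 2], [9, -4, 4]] = 24 ≠ 0, so this unfolding has rank ≥ 3; CP rank is at least every unfolding rank, so rank(T) ≥ 3. (This is only a lower bound: in general the CP rank may exceed every unfolding rank, so we still need to exhibit 3 rank-1 terms summing to T.)
Upper bound: T is a sum of 3 rank-1 terms, T = [1, 0] ⊗ [1, -1] ⊗ [4, 8, 8] + [1, 0] ⊗ [1, 0] ⊗ [-1, 0, 1] + [1, 1] ⊗ [0, 1] ⊗ [2, 2, 4] (written with every a and b primitive with positive leading entry and the scale carried by c; CP decompositions are not unique, and this one is verified by expanding entrywise), so rank(T) ≤ 3.
These bounds meet, so rank(T) = 3.

rank(T) = 3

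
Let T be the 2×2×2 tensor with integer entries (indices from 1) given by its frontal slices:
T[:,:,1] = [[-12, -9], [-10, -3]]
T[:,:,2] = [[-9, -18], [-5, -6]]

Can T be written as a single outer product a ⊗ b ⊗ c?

The mode-1 unfolding of T (rows indexed by i, columns by (j,k) = (1,1), (1,2), (2,1), (2,2)) is [[-12, -9, -9, -18], [-10, -5, -3, -6]].
There the 2×2 minor on rows i ∈ {1, 2}, columns (j,k) ∈ {(1,1), (1,2)} is det [[-12, -9], [-10, -5]] = -30 ≠ 0, so this unfolding has rank ≥ 2; CP rank is at least every unfolding rank, so rank(T) ≥ 2.
In particular rank(T) ≥ 2 > 1, so T is not rank-1.

No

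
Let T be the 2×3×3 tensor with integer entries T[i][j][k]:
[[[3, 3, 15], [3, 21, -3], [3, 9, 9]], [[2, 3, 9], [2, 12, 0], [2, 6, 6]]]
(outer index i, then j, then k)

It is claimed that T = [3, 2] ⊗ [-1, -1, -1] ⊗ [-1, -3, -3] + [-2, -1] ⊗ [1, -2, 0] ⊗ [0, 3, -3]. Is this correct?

Reconstruct entrywise from the claimed factors. For example, T[1,1,2] = 0 and Σₗ aₗ[1]bₗ[1]cₗ[2] = (2)·(-1)·(-3) + (-1)·(-2)·(-3) = 0; checking all 18 entries, every one matches. The claim holds.

Yes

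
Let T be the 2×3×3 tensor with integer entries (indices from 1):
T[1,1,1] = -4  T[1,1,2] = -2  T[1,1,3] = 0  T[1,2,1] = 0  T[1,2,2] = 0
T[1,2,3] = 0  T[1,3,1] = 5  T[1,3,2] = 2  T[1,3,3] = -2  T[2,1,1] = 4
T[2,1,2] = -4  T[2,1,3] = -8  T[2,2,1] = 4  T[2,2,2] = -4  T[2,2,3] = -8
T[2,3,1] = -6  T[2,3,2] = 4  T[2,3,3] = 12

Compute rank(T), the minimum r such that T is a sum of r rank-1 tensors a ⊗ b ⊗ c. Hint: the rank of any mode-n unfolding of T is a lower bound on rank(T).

Lower bound: the mode-2 unfolding of T (rows indexed by j, columns by (i,k) = (1,1), (1,2), (1,3), (2,1), (2,2), (2,3)) is [[-4, -2, 0, 4, -4, -8], [0, 0, 0, 4, -4, -8], [5, 2, -2, -6, 4, 12]].
There the 3×3 minor on rows j ∈ {1, 2, 3}, columns (i,k) ∈ {(1,1), (1,2), (2,1)} is det [[-4, -2, 4], [0, 0, 4], [5, 2, -6]] = -8 ≠ 0, so this unfolding has rank ≥ 3; CP rank is at least every unfolding rank, so rank(T) ≥ 3. (Flattening ranks never certify an upper bound on CP rank; for that we must actually write T with 3 rank-1 terms.)
Upper bound: T is a sum of 3 rank-1 terms, T = (0, 1) ⊗ (1, 1, -1) ⊗ (4, -4, -8) + (1, -2) ⊗ (0, 0, 1) ⊗ (1, 0, -2) + (1, 0) ⊗ (1, 0, -1) ⊗ (-4, -2, 0) (written with every a and b primitive with positive leading entry and the scale carried by c; CP decompositions are not unique, and this one is verified by expanding entrywise), so rank(T) ≤ 3.
These bounds meet, so rank(T) = 3.

3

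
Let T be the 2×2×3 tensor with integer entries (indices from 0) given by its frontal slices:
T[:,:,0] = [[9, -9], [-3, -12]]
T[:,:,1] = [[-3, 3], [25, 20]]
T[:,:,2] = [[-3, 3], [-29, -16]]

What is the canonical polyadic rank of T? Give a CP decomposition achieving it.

rank(T) = 2

Lower bound: the mode-3 unfolding of T (rows indexed by k, columns by (i,j) = (0,0), (0,1), (1,0), (1,1)) is [[9, -9, -3, -12], [-3, 3, 25, 20], [-3, 3, -29, -16]].
There the 2×2 minor on rows k ∈ {0, 1}, columns (i,j) ∈ {(0,0), (1,0)} is det [[9, -3], [-3, 25]] = 216 ≠ 0, so this unfolding has rank ≥ 2; CP rank is at least every unfolding rank, so rank(T) ≥ 2. (Unfolding ranks only ever bound the CP rank from below — rank(T) can be strictly larger than all of them — so the matching upper bound has to come from an explicit 2-term decomposition.)
Upper bound — finding two terms. Write S_k = T[:,:,k] for the frontal slices: S₀ = [[9, -9], [-3, -12]], S₁ = [[-3, 3], [25, 20]], S₂ = [[-3, 3], [-29, -16]].
If T = a₁ ⊗ b₁ ⊗ c₁ + a₂ ⊗ b₂ ⊗ c₂ then each S_k = c₁[k]·a₁b₁ᵀ + c₂[k]·a₂b₂ᵀ. S₀ and S₁ are linearly independent, so a₁b₁ᵀ and a₂b₂ᵀ must span the same plane of matrices: they are the rank-1 matrices of the form x·S₀ + y·S₁.
det(x·S₀ + y·S₁) is −135·x² + 450·xy − 135·y² = (-45)·(x − 3·y)(3·x − y), vanishing at (x:y) = (3:1) and (1:3).
M₁ = 3·S₀ + S₁ = [[24, -24], [16, -16]] = 8·(3, 2)(1, -1)ᵀ and M₂ = S₀ + 3·S₁ = [[0, 0], [72, 48]] = 24·(0, 1)(3, 2)ᵀ, so take a₁ = (3, 2), b₁ = (1, -1), a₂ = (0, 1), b₂ = (3, 2).
Each slice is an integer combination of E₁ = a₁b₁ᵀ and E₂ = a₂b₂ᵀ: S₀ = 3·E₁ − 3·E₂, S₁ = −E₁ + 9·E₂, S₂ = −E₁ − 9·E₂; reading off coefficients, c₁ = (3, -1, -1) and c₂ = (-3, 9, -9).
Hence T = (3, 2) ⊗ (1, -1) ⊗ (3, -1, -1) + (0, 1) ⊗ (3, 2) ⊗ (-3, 9, -9), so rank(T) ≤ 2.
These bounds meet, so rank(T) = 2.
Check entry T[1,0,2] = -29: (2)·(1)·(-1) + (1)·(3)·(-9) = -29.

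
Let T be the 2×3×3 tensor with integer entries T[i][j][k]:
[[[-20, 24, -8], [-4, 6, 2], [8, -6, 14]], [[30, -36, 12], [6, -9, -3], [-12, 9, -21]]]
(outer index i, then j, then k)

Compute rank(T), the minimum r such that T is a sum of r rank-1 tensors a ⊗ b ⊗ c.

Lower bound: the mode-2 unfolding of T (rows indexed by j, columns by (i,k) = (0,0), (0,1), (0,2), (1,0), (1,1), (1,2)) is [[-20, 24, -8, 30, -36, 12], [-4, 6, 2, 6, -9, -3], [8, -6, 14, -12, 9, -21]].
There the 2×2 minor on rows j ∈ {0, 1}, columns (i,k) ∈ {(0,0), (0,1)} is det [[-20, 24], [-4, 6]] = -24 ≠ 0, so this unfolding has rank ≥ 2; CP rank is at least every unfolding rank, so rank(T) ≥ 2. (This is only a lower bound: in general the CP rank may exceed every unfolding rank, so we still need to exhibit 2 rank-1 terms summing to T.)
Upper bound — finding two terms. Every mode-1 slice of T is a multiple of one matrix: T[i,:,:] = a[i]·M with a = [2, -3] and M = [[-10, 12, -4], [-2, 3, 1], [4, -3, 7]] (rows indexed by j, columns by k). So it suffices to write M as a sum of two rank-1 matrices.
The rows of M satisfy (row 0) = 3·(row 1) − (row 2), so splitting by rows, M = [3, 1, 0][-2, 3, 1]ᵀ + [-1, 0, 1][4, -3, 7]ᵀ.
Hence T = [2, -3] ⊗ [3, 1, 0] ⊗ [-2, 3, 1] + [2, -3] ⊗ [-1, 0, 1] ⊗ [4, -3, 7], so rank(T) ≤ 2.
These bounds meet, so rank(T) = 2.

2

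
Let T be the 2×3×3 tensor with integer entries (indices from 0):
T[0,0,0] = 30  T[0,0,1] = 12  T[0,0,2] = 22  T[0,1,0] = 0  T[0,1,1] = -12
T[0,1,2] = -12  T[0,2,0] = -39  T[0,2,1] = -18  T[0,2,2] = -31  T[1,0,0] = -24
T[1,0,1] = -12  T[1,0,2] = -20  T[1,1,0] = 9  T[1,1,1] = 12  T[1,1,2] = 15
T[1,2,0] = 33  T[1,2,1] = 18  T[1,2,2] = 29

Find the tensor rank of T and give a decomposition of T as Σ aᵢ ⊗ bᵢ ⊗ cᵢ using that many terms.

Lower bound: the mode-3 unfolding of T (rows indexed by k, columns by (i,j) = (0,0), (0,1), (0,2), (1,0), (1,1), (1,2)) is [[30, 0, -39, -24, 9, 33], [12, -12, -18, -12, 12, 18], [22, -12, -31, -20, 15, 29]].
There the 2×2 minor on rows k ∈ {0, 1}, columns (i,j) ∈ {(0,0), (0,1)} is det [[30, 0], [12, -12]] = -360 ≠ 0, so this unfolding has rank ≥ 2; CP rank is at least every unfolding rank, so rank(T) ≥ 2. (Flattening ranks never certify an upper bound on CP rank; for that we must actually write T with 2 rank-1 terms.)
Upper bound — finding two terms. Write S_k = T[:,:,k] for the frontal slices: S₀ = [[30, 0, -39], [-24, 9, 33]], S₁ = [[12, -12, -18], [-12, 12, 18]], S₂ = [[22, -12, -31], [-20, 15, 29]].
If T = a₁ ⊗ b₁ ⊗ c₁ + a₂ ⊗ b₂ ⊗ c₂ then each S_k = c₁[k]·a₁b₁ᵀ + c₂[k]·a₂b₂ᵀ. S₀ and S₁ are linearly independent, so a₁b₁ᵀ and a₂b₂ᵀ must span the same plane of matrices: they are the rank-1 matrices of the form x·S₀ + y·S₁.
The 2×2 minor of x·S₀ + y·S₁ on rows {0,1}, columns {0,1} is 270·x² + 180·xy = 90·(3·x + 2·y)(x), vanishing at (x:y) = (2:-3) and (0:1).
M₁ = 2·S₀ − 3·S₁ = [[24, 36, -24], [-12, -18, 12]] = 6·[2, -1][2, 3, -2]ᵀ and M₂ = S₁ = [[12, -12, -18], [-12, 12, 18]] = 6·[1, -1][2, -2, -3]ᵀ, so take a₁ = [2, -1], b₁ = [2, 3, -2], a₂ = [1, -1], b₂ = [2, -2, -3].
Each slice is an integer combination of E₁ = a₁b₁ᵀ and E₂ = a₂b₂ᵀ: S₀ = 3·E₁ + 9·E₂, S₁ = 6·E₂, S₂ = E₁ + 9·E₂; reading off coefficients, c₁ = [3, 0, 1] and c₂ = [9, 6, 9].
Hence T = [2, -1] ⊗ [2, 3, -2] ⊗ [3, 0, 1] + [1, -1] ⊗ [2, -2, -3] ⊗ [9, 6, 9], so rank(T) ≤ 2.
These bounds meet, so rank(T) = 2.
Check entry T[1,2,2] = 29: (-1)·(-2)·(1) + (-1)·(-3)·(9) = 29.

rank(T) = 2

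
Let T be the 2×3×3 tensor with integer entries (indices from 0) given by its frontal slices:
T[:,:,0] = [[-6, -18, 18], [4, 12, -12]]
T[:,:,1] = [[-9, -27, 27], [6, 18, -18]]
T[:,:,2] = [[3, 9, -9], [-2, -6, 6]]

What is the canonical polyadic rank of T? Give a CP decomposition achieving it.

rank(T) = 1

Lower bound: T ≠ 0 (e.g. T[0,0,0] = -6), so rank(T) ≥ 1.
Upper bound: if T = a ⊗ b ⊗ c then every fibre of T is a multiple of the corresponding factor, so read the factors off the fibres through the nonzero entry T[0,0,0] = -6.
The mode-1 fibre T[:,0,0] = [-6, 4] gives a = [3, -2] (primitive direction); the mode-2 fibre T[0,:,0] = [-6, -18, 18] gives b = [1, 3, -3]; then c[k] = T[0,0,k] / (a[0]·b[0]) = [-6, -9, 3] / 3 = [-2, -3, 1].
Expanding [3, -2] ⊗ [1, 3, -3] ⊗ [-2, -3, 1] reproduces all 18 entries of T, so T = [3, -2] ⊗ [1, 3, -3] ⊗ [-2, -3, 1] and rank(T) ≤ 1.
These bounds meet, so rank(T) = 1.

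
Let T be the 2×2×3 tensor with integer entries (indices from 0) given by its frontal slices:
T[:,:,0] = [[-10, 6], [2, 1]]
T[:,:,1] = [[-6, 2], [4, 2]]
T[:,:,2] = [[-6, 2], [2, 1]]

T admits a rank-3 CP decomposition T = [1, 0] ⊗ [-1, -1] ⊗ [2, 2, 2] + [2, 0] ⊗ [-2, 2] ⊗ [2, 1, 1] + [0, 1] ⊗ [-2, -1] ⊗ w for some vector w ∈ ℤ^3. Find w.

Subtract the known terms from T to get the rank-1 residual R = [0, 1] ⊗ [-2, -1] ⊗ w, so R[i,j,k] = a[i]·b[j]·w[k]. Pick indices with nonzero a[1]·b[0] = (1)·(-2) = -2. Only the fibre through (1,0,·) is needed: R[1,0,:] = T[1,0,:] − Σₗ aₗ[1]bₗ[0]cₗ = [2, 4, 2] − (0)·(-1)·[2, 2, 2] − (0)·(-2)·[2, 1, 1] = [2, 4, 2]. Then w[k] = R[1,0,k] / -2 for each k, giving w = [2, 4, 2] / -2 = [-1, -2, -1].

w = [-1, -2, -1]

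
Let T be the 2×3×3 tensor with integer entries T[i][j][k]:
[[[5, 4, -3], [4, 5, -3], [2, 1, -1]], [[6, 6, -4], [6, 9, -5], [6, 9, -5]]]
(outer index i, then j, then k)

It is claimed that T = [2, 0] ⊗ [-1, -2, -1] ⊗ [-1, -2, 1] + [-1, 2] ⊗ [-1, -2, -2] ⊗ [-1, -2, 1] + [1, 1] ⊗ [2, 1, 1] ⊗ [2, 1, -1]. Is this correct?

Yes

Reconstruct entrywise from the claimed factors. For example, T[1,0,0] = 6 and Σₗ aₗ[1]bₗ[0]cₗ[0] = (0)·(-1)·(-1) + (2)·(-1)·(-1) + (1)·(2)·(2) = 6; checking all 18 entries, every one matches. The claim holds.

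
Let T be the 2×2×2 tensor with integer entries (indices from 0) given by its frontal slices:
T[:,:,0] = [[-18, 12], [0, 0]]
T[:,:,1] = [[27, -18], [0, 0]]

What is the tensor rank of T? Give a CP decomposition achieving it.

rank(T) = 1

Lower bound: T ≠ 0 (e.g. T[0,0,0] = -18), so rank(T) ≥ 1.
Upper bound: if T = a ⊗ b ⊗ c then every fibre of T is a multiple of the corresponding factor, so read the factors off the fibres through the nonzero entry T[0,0,0] = -18.
The mode-1 fibre T[:,0,0] = [-18, 0] gives a = [1, 0] (primitive direction); the mode-2 fibre T[0,:,0] = [-18, 12] gives b = [3, -2]; then c[k] = T[0,0,k] / (a[0]·b[0]) = [-18, 27] / 3 = [-6, 9].
Expanding [1, 0] ⊗ [3, -2] ⊗ [-6, 9] reproduces all 8 entries of T, so T = [1, 0] ⊗ [3, -2] ⊗ [-6, 9] and rank(T) ≤ 1.
These bounds meet, so rank(T) = 1.
Check entry T[0,0,1] = 27: (1)·(3)·(9) = 27.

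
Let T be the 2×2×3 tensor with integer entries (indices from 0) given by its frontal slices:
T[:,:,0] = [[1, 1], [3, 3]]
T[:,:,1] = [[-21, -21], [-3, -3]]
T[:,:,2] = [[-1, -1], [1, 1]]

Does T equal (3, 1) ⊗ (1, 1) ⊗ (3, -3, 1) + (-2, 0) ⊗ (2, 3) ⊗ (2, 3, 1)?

No

Reconstruct entry (0,1,0) from the claimed factors: Σₗ aₗ[0]bₗ[1]cₗ[0] = (3)·(1)·(3) + (-2)·(3)·(2) = -3, but T[0,1,0] = 1. The claim is false.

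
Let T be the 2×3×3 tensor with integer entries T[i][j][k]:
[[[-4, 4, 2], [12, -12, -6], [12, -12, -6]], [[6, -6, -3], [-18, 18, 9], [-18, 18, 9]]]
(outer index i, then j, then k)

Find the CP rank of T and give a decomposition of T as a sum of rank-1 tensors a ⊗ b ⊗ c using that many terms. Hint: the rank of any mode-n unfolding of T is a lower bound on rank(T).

rank(T) = 1

Lower bound: T ≠ 0 (e.g. T[0,0,0] = -4), so rank(T) ≥ 1.
Upper bound: the mode-1 fibre T[:,0,0] = [-4, 6] gives a = (2, -3) (primitive direction); the mode-2 fibre T[0,:,0] = [-4, 12, 12] gives b = (1, -3, -3); then c[k] = T[0,0,k] / (a[0]·b[0]) = [-4, 4, 2] / 2 = (-2, 2, 1).
Expanding (2, -3) ⊗ (1, -3, -3) ⊗ (-2, 2, 1) reproduces all 18 entries of T, so T = (2, -3) ⊗ (1, -3, -3) ⊗ (-2, 2, 1) and rank(T) ≤ 1.
These bounds meet, so rank(T) = 1.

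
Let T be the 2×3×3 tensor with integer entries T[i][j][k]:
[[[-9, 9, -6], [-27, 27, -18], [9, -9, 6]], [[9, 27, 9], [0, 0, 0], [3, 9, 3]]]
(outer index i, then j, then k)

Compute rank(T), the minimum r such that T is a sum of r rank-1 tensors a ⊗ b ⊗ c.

Lower bound: the mode-1 unfolding of T (rows indexed by i, columns by (j,k) = (0,0), (0,1), (0,2), (1,0), (1,1), (1,2), (2,0), (2,1), (2,2)) is [[-9, 9, -6, -27, 27, -18, 9, -9, 6], [9, 27, 9, 0, 0, 0, 3, 9, 3]].
There the 2×2 minor on rows i ∈ {0, 1}, columns (j,k) ∈ {(0,0), (0,1)} is det [[-9, 9], [9, 27]] = -324 ≠ 0, so this unfolding has rank ≥ 2; CP rank is at least every unfolding rank, so rank(T) ≥ 2. (This is only a lower bound: in general the CP rank may exceed every unfolding rank, so we still need to exhibit 2 rank-1 terms summing to T.)
Upper bound — finding two terms. Write S_k = T[:,:,k] for the frontal slices: S₀ = [[-9, -27, 9], [9, 0, 3]], S₁ = [[9, 27, -9], [27, 0, 9]], S₂ = [[-6, -18, 6], [9, 0, 3]].
If T = a₁ ⊗ b₁ ⊗ c₁ + a₂ ⊗ b₂ ⊗ c₂ then each S_k = c₁[k]·a₁b₁ᵀ + c₂[k]·a₂b₂ᵀ. S₀ and S₁ are linearly independent, so a₁b₁ᵀ and a₂b₂ᵀ must span the same plane of matrices: they are the rank-1 matrices of the form x·S₀ + y·S₁.
The 2×2 minor of x·S₀ + y·S₁ on rows {0,1}, columns {0,1} is 243·x² + 486·xy − 729·y² = 243·(x + 3·y)(x − y), vanishing at (x:y) = (3:-1) and (1:1).
M₁ = 3·S₀ − S₁ = [[-36, -108, 36], [0, 0, 0]] = (-36)·(1, 0)(1, 3, -1)ᵀ and M₂ = S₀ + S₁ = [[0, 0, 0], [36, 0, 12]] = 12·(0, 1)(3, 0, 1)ᵀ, so take a₁ = (1, 0), b₁ = (1, 3, -1), a₂ = (0, 1), b₂ = (3, 0, 1).
Each slice is an integer combination of E₁ = a₁b₁ᵀ and E₂ = a₂b₂ᵀ: S₀ = −9·E₁ + 3·E₂, S₁ = 9·E₁ + 9·E₂, S₂ = −6·E₁ + 3·E₂; reading off coefficients, c₁ = (-9, 9, -6) and c₂ = (3, 9, 3).
Hence T = (1, 0) ⊗ (1, 3, -1) ⊗ (-9, 9, -6) + (0, 1) ⊗ (3, 0, 1) ⊗ (3, 9, 3), so rank(T) ≤ 2.
These bounds meet, so rank(T) = 2.

2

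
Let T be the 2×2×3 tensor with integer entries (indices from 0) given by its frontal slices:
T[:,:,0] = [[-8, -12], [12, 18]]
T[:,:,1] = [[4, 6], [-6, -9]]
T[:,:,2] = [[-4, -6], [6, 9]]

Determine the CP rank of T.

1

Lower bound: T ≠ 0 (e.g. T[0,0,0] = -8), so rank(T) ≥ 1.
Upper bound: if T = a ⊗ b ⊗ c then every fibre of T is a multiple of the corresponding factor, so read the factors off the fibres through the nonzero entry T[0,0,0] = -8.
The mode-1 fibre T[:,0,0] = [-8, 12] gives a = (2, -3) (primitive direction); the mode-2 fibre T[0,:,0] = [-8, -12] gives b = (2, 3); then c[k] = T[0,0,k] / (a[0]·b[0]) = [-8, 4, -4] / 4 = (-2, 1, -1).
Expanding (2, -3) ⊗ (2, 3) ⊗ (-2, 1, -1) reproduces all 12 entries of T, so T = (2, -3) ⊗ (2, 3) ⊗ (-2, 1, -1) and rank(T) ≤ 1.
These bounds meet, so rank(T) = 1.
Check entry T[1,1,1] = -9: (-3)·(3)·(1) = -9.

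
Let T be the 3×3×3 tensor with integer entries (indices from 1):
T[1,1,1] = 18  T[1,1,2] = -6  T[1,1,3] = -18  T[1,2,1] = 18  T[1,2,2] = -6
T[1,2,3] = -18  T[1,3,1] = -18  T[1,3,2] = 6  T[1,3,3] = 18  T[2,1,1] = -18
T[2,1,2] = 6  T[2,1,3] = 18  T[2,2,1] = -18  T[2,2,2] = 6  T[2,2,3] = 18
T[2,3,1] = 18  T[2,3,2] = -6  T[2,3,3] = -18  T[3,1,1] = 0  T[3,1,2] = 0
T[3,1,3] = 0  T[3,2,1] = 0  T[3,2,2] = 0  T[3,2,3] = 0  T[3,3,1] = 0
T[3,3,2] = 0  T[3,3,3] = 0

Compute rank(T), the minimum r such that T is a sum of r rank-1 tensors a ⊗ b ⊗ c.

Lower bound: T ≠ 0 (e.g. T[1,1,1] = 18), so rank(T) ≥ 1.
Upper bound: if T = a ⊗ b ⊗ c then every fibre of T is a multiple of the corresponding factor, so read the factors off the fibres through the nonzero entry T[1,1,1] = 18.
The mode-1 fibre T[:,1,1] = [18, -18, 0] gives a = [1, -1, 0] (primitive direction); the mode-2 fibre T[1,:,1] = [18, 18, -18] gives b = [1, 1, -1]; then c[k] = T[1,1,k] / (a[1]·b[1]) = [18, -6, -18] / 1 = [18, -6, -18].
Expanding [1, -1, 0] ⊗ [1, 1, -1] ⊗ [18, -6, -18] reproduces all 27 entries of T, so T = [1, -1, 0] ⊗ [1, 1, -1] ⊗ [18, -6, -18] and rank(T) ≤ 1.
These bounds meet, so rank(T) = 1.

1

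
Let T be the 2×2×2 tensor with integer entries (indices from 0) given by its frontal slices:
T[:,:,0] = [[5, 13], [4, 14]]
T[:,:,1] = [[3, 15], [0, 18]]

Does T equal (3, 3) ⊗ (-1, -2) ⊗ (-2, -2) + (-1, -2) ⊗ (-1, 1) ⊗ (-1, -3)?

Reconstruct entrywise from the claimed factors. For example, T[1,1,0] = 14 and Σₗ aₗ[1]bₗ[1]cₗ[0] = (3)·(-2)·(-2) + (-2)·(1)·(-1) = 14; checking all 8 entries, every one matches. The claim holds.

Yes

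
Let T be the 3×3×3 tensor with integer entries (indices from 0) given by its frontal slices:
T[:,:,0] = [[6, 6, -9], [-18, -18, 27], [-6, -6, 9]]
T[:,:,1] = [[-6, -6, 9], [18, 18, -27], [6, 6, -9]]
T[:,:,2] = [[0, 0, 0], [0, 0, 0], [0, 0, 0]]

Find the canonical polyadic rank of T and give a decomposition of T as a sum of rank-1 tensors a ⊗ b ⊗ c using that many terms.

Lower bound: T ≠ 0 (e.g. T[0,0,0] = 6), so rank(T) ≥ 1.
Upper bound: if T = a ⊗ b ⊗ c then every fibre of T is a multiple of the corresponding factor, so read the factors off the fibres through the nonzero entry T[0,0,0] = 6.
The mode-1 fibre T[:,0,0] = [6, -18, -6] gives a = [1, -3, -1] (primitive direction); the mode-2 fibre T[0,:,0] = [6, 6, -9] gives b = [2, 2, -3]; then c[k] = T[0,0,k] / (a[0]·b[0]) = [6, -6, 0] / 2 = [3, -3, 0].
Expanding [1, -3, -1] ⊗ [2, 2, -3] ⊗ [3, -3, 0] reproduces all 27 entries of T, so T = [1, -3, -1] ⊗ [2, 2, -3] ⊗ [3, -3, 0] and rank(T) ≤ 1.
These bounds meet, so rank(T) = 1.

rank(T) = 1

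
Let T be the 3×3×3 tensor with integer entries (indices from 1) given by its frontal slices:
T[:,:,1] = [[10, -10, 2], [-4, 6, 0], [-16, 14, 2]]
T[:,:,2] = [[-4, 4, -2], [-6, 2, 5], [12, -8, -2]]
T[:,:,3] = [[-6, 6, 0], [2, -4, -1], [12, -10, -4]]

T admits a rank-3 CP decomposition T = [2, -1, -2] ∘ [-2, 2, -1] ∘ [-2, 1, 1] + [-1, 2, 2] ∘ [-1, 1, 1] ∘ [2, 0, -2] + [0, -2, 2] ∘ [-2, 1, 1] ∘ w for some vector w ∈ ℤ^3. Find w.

Subtract the known terms from T to get the rank-1 residual R = [0, -2, 2] ∘ [-2, 1, 1] ∘ w, so R[i,j,k] = a[i]·b[j]·w[k]. Pick indices with nonzero a[2]·b[1] = (-2)·(-2) = 4. Only the fibre through (2,1,·) is needed: R[2,1,:] = T[2,1,:] − Σₗ aₗ[2]bₗ[1]cₗ = [-4, -6, 2] − (-1)·(-2)·[-2, 1, 1] − (2)·(-1)·[2, 0, -2] = [4, -8, -4]. Then w[k] = R[2,1,k] / 4 for each k, giving w = [4, -8, -4] / 4 = [1, -2, -1].

w = [1, -2, -1]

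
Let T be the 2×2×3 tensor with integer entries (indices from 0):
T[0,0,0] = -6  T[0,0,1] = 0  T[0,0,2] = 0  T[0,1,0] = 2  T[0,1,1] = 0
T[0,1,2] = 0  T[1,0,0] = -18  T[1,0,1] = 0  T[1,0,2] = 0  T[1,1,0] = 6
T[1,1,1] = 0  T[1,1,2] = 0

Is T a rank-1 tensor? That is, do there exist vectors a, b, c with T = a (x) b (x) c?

Yes

If T = a (x) b (x) c then every fibre of T is a multiple of the corresponding factor, so read the factors off the fibres through the nonzero entry T[0,0,0] = -6.
The mode-1 fibre T[:,0,0] = [-6, -18] gives a = (1, 3) (primitive direction); the mode-2 fibre T[0,:,0] = [-6, 2] gives b = (3, -1); then c[k] = T[0,0,k] / (a[0]·b[0]) = [-6, 0, 0] / 3 = (-2, 0, 0).
Expanding (1, 3) (x) (3, -1) (x) (-2, 0, 0) reproduces all 12 entries of T, so T = (1, 3) (x) (3, -1) (x) (-2, 0, 0) and rank(T) ≤ 1.
Equivalently every frontal slice T[:,:,k] is c[k] times the rank-1 matrix (1, 3) (x) (3, -1). So T has rank 1 (it is nonzero).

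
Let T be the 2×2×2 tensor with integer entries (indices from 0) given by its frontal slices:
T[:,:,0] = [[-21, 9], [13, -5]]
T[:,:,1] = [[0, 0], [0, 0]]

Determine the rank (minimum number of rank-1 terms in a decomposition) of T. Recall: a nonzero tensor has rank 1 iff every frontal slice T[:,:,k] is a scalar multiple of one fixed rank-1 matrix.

Lower bound: the mode-1 unfolding of T (rows indexed by i, columns by (j,k) = (0,0), (0,1), (1,0), (1,1)) is [[-21, 0, 9, 0], [13, 0, -5, 0]].
There the 2×2 minor on rows i ∈ {0, 1}, columns (j,k) ∈ {(0,0), (1,0)} is det [[-21, 9], [13, -5]] = -12 ≠ 0, so this unfolding has rank ≥ 2; CP rank is at least every unfolding rank, so rank(T) ≥ 2. (Flattening ranks never certify an upper bound on CP rank; for that we must actually write T with 2 rank-1 terms.)
Upper bound — finding two terms. Every mode-3 slice of T is a multiple of one matrix: T[:,:,k] = c[k]·M with c = [1, 0] and M = [[-21, 9], [13, -5]] (rows indexed by i, columns by j). So it suffices to write M as a sum of two rank-1 matrices.
Splitting M by its rows (i = 0, 1), M = [1, 0][-21, 9]ᵀ + [0, 1][13, -5]ᵀ.
Hence T = [1, 0] ∘ [-21, 9] ∘ [1, 0] + [0, 1] ∘ [13, -5] ∘ [1, 0], so rank(T) ≤ 2.
These bounds meet, so rank(T) = 2.

2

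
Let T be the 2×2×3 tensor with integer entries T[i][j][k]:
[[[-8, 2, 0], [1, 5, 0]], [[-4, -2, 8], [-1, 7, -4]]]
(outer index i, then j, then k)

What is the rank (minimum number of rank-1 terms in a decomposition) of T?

3

Lower bound: in the mode-3 unfolding of T (rows indexed by k, columns by (i,j)) the 3×3 minor on rows k ∈ {0, 1, 2}, columns (i,j) ∈ {(0,0), (0,1), (1,0)} is det [[-8, 1, -4], [2, 5, -2], [0, 0, 8]] = -336 ≠ 0, so that unfolding has rank ≥ 3 and hence rank(T) ≥ 3 (CP rank is at least every unfolding rank, though it can be larger).
Upper bound: T is a sum of 3 rank-1 terms, T = [1, -1] ⊗ [2, -1] ⊗ [-1, 1, -2] + [1, 1] ⊗ [1, -2] ⊗ [2, -4, 0] + [1, 1] ⊗ [2, -1] ⊗ [-4, 2, 2] (written with every a and b primitive with positive leading entry and the scale carried by c; CP decompositions are not unique, and this one is verified by expanding entrywise), so rank(T) ≤ 3.
These bounds meet, so rank(T) = 3.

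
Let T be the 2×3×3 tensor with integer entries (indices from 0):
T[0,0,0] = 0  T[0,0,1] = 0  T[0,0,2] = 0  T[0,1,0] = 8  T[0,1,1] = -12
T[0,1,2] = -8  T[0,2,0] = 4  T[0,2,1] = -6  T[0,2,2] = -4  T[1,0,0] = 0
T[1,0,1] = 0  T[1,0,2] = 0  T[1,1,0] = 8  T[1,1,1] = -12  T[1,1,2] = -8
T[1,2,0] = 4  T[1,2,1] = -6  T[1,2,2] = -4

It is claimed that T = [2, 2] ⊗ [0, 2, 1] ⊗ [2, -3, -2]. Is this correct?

Reconstruct entrywise from the claimed factors. For example, T[1,0,0] = 0 and Σₗ aₗ[1]bₗ[0]cₗ[0] = (2)·(0)·(2) = 0; checking all 18 entries, every one matches. The claim holds.

Yes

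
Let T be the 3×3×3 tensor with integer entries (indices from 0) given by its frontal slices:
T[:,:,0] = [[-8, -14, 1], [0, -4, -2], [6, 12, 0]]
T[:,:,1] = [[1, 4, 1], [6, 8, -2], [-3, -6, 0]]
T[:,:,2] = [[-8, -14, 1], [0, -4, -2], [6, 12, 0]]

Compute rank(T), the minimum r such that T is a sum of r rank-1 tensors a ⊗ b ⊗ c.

Lower bound: the mode-3 unfolding of T (rows indexed by k, columns by (i,j) = (0,0), (0,1), (0,2), (1,0), (1,1), (1,2), (2,0), (2,1), (2,2)) is [[-8, -14, 1, 0, -4, -2, 6, 12, 0], [1, 4, 1, 6, 8, -2, -3, -6, 0], [-8, -14, 1, 0, -4, -2, 6, 12, 0]].
There the 2×2 minor on rows k ∈ {0, 1}, columns (i,j) ∈ {(0,0), (0,1)} is det [[-8, -14], [1, 4]] = -18 ≠ 0, so this unfolding has rank ≥ 2; CP rank is at least every unfolding rank, so rank(T) ≥ 2. (This is only a lower bound: in general the CP rank may exceed every unfolding rank, so we still need to exhibit 2 rank-1 terms summing to T.)
Upper bound — finding two terms. Write S_k = T[:,:,k] for the frontal slices: S₀ = [[-8, -14, 1], [0, -4, -2], [6, 12, 0]], S₁ = [[1, 4, 1], [6, 8, -2], [-3, -6, 0]], S₂ = [[-8, -14, 1], [0, -4, -2], [6, 12, 0]].
If T = a₁ ⊗ b₁ ⊗ c₁ + a₂ ⊗ b₂ ⊗ c₂ then each S_k = c₁[k]·a₁b₁ᵀ + c₂[k]·a₂b₂ᵀ. S₀ and S₁ are linearly independent, so a₁b₁ᵀ and a₂b₂ᵀ must span the same plane of matrices: they are the rank-1 matrices of the form x·S₀ + y·S₁.
The 2×2 minor of x·S₀ + y·S₁ on rows {0,1}, columns {0,1} is 32·x² + 16·xy − 16·y² = 16·(2·x − y)(x + y), vanishing at (x:y) = (1:2) and (1:-1).
M₁ = S₀ + 2·S₁ = [[-6, -6, 3], [12, 12, -6], [0, 0, 0]] = (-3)·[1, -2, 0][2, 2, -1]ᵀ and M₂ = S₀ − S₁ = [[-9, -18, 0], [-6, -12, 0], [9, 18, 0]] = (-3)·[3, 2, -3][1, 2, 0]ᵀ, so take a₁ = [1, -2, 0], b₁ = [2, 2, -1], a₂ = [3, 2, -3], b₂ = [1, 2, 0].
Each slice is an integer combination of E₁ = a₁b₁ᵀ and E₂ = a₂b₂ᵀ: S₀ = −E₁ − 2·E₂, S₁ = −E₁ + E₂, S₂ = −E₁ − 2·E₂; reading off coefficients, c₁ = [-1, -1, -1] and c₂ = [-2, 1, -2].
Hence T = [1, -2, 0] ⊗ [2, 2, -1] ⊗ [-1, -1, -1] + [3, 2, -3] ⊗ [1, 2, 0] ⊗ [-2, 1, -2], so rank(T) ≤ 2.
These bounds meet, so rank(T) = 2.

2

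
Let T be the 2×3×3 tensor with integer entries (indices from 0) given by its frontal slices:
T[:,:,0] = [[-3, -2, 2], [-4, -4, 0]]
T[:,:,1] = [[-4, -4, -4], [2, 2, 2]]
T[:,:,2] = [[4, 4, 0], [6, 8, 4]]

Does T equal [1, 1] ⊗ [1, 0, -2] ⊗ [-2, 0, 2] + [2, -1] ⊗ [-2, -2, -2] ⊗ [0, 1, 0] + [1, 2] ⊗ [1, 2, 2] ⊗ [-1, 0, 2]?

Yes

Reconstruct entrywise from the claimed factors. For example, T[1,2,1] = 2 and Σₗ aₗ[1]bₗ[2]cₗ[1] = (1)·(-2)·(0) + (-1)·(-2)·(1) + (2)·(2)·(0) = 2; checking all 18 entries, every one matches. The claim holds.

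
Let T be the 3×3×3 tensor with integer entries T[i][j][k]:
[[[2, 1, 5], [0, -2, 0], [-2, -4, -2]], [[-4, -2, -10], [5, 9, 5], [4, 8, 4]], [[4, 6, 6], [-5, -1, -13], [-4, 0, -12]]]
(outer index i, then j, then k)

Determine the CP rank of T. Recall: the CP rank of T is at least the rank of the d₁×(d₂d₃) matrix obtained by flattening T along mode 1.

3

Lower bound: the mode-2 unfolding of T (rows indexed by j, columns by (i,k) = (0,0), (0,1), (0,2), (1,0), (1,1), (1,2), (2,0), (2,1), (2,2)) is [[2, 1, 5, -4, -2, -10, 4, 6, 6], [0, -2, 0, 5, 9, 5, -5, -1, -13], [-2, -4, -2, 4, 8, 4, -4, 0, -12]].
There the 3×3 minor on rows j ∈ {0, 1, 2}, columns (i,k) ∈ {(0,0), (0,1), (0,2)} is det [[2, 1, 5], [0, -2, 0], [-2, -4, -2]] = -12 ≠ 0, so this unfolding has rank ≥ 3; CP rank is at least every unfolding rank, so rank(T) ≥ 3. (Flattening ranks never certify an upper bound on CP rank; for that we must actually write T with 3 rank-1 terms.)
Upper bound: T is a sum of 3 rank-1 terms, T = [1, -2, -2] (x) [1, 2, 2] (x) [0, -1, 1] + [1, -2, 2] (x) [1, -1, -1] (x) [2, 2, 4] + [2, 1, -1] (x) [0, 1, 0] (x) [1, 1, 1] (written with every a and b primitive with positive leading entry and the scale carried by c; CP decompositions are not unique, and this one is verified by expanding entrywise), so rank(T) ≤ 3.
These bounds meet, so rank(T) = 3.
Check entry T[0,2,2] = -2: (1)·(2)·(1) + (1)·(-1)·(4) + (2)·(0)·(1) = -2.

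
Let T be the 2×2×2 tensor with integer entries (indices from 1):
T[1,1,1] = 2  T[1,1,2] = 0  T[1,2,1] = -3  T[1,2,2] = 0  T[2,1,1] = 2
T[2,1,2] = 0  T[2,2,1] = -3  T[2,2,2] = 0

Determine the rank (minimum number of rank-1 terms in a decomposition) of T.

Lower bound: T ≠ 0 (e.g. T[1,1,1] = 2), so rank(T) ≥ 1.
Upper bound: if T = a ⊗ b ⊗ c then every fibre of T is a multiple of the corresponding factor, so read the factors off the fibres through the nonzero entry T[1,1,1] = 2.
The mode-1 fibre T[:,1,1] = [2, 2] gives a = [1, 1] (primitive direction); the mode-2 fibre T[1,:,1] = [2, -3] gives b = [2, -3]; then c[k] = T[1,1,k] / (a[1]·b[1]) = [2, 0] / 2 = [1, 0].
Expanding [1, 1] ⊗ [2, -3] ⊗ [1, 0] reproduces all 8 entries of T, so T = [1, 1] ⊗ [2, -3] ⊗ [1, 0] and rank(T) ≤ 1.
These bounds meet, so rank(T) = 1.

1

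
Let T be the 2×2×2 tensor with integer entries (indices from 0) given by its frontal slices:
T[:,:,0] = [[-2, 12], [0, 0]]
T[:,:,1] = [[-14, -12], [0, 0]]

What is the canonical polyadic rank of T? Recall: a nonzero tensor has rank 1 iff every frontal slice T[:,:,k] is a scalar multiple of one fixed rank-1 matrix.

Lower bound: the mode-2 unfolding of T (rows indexed by j, columns by (i,k) = (0,0), (0,1), (1,0), (1,1)) is [[-2, -14, 0, 0], [12, -12, 0, 0]].
There the 2×2 minor on rows j ∈ {0, 1}, columns (i,k) ∈ {(0,0), (0,1)} is det [[-2, -14], [12, -12]] = 192 ≠ 0, so this unfolding has rank ≥ 2; CP rank is at least every unfolding rank, so rank(T) ≥ 2. (This is only a lower bound: in general the CP rank may exceed every unfolding rank, so we still need to exhibit 2 rank-1 terms summing to T.)
Upper bound — finding two terms. Every mode-1 slice of T is a multiple of one matrix: T[i,:,:] = a[i]·M with a = [1, 0] and M = [[-2, -14], [12, -12]] (rows indexed by j, columns by k). So it suffices to write M as a sum of two rank-1 matrices.
Splitting M by its rows (j = 0, 1), M = [1, 0][-2, -14]ᵀ + [0, 1][12, -12]ᵀ.
Hence T = [1, 0] ⊗ [1, 0] ⊗ [-2, -14] + [1, 0] ⊗ [0, 1] ⊗ [12, -12], so rank(T) ≤ 2.
These bounds meet, so rank(T) = 2.
Check entry T[0,1,1] = -12: (1)·(0)·(-14) + (1)·(1)·(-12) = -12.

2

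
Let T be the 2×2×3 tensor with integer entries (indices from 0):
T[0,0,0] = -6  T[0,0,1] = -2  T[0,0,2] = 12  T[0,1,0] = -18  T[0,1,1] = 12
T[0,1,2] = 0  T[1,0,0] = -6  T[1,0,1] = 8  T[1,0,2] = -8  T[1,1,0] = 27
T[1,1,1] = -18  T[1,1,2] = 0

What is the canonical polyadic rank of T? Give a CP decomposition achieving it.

rank(T) = 2

Lower bound: the mode-3 unfolding of T (rows indexed by k, columns by (i,j) = (0,0), (0,1), (1,0), (1,1)) is [[-6, -18, -6, 27], [-2, 12, 8, -18], [12, 0, -8, 0]].
There the 2×2 minor on rows k ∈ {0, 1}, columns (i,j) ∈ {(0,0), (0,1)} is det [[-6, -18], [-2, 12]] = -108 ≠ 0, so this unfolding has rank ≥ 2; CP rank is at least every unfolding rank, so rank(T) ≥ 2. (Flattening ranks never certify an upper bound on CP rank; for that we must actually write T with 2 rank-1 terms.)
Upper bound — finding two terms. Write S_k = T[:,:,k] for the frontal slices: S₀ = [[-6, -18], [-6, 27]], S₁ = [[-2, 12], [8, -18]], S₂ = [[12, 0], [-8, 0]].
If T = a₁ ∘ b₁ ∘ c₁ + a₂ ∘ b₂ ∘ c₂ then each S_k = c₁[k]·a₁b₁ᵀ + c₂[k]·a₂b₂ᵀ. S₀ and S₁ are linearly independent, so a₁b₁ᵀ and a₂b₂ᵀ must span the same plane of matrices: they are the rank-1 matrices of the form x·S₀ + y·S₁.
det(x·S₀ + y·S₁) is −270·x² + 270·xy − 60·y² = (-30)·(3·x − 2·y)(3·x − y), vanishing at (x:y) = (2:3) and (1:3).
M₁ = 2·S₀ + 3·S₁ = [[-18, 0], [12, 0]] = (-6)·[3, -2][1, 0]ᵀ and M₂ = S₀ + 3·S₁ = [[-12, 18], [18, -27]] = (-3)·[2, -3][2, -3]ᵀ, so take a₁ = [3, -2], b₁ = [1, 0], a₂ = [2, -3], b₂ = [2, -3].
Each slice is an integer combination of E₁ = a₁b₁ᵀ and E₂ = a₂b₂ᵀ: S₀ = −6·E₁ + 3·E₂, S₁ = 2·E₁ − 2·E₂, S₂ = 4·E₁; reading off coefficients, c₁ = [-6, 2, 4] and c₂ = [3, -2, 0].
Hence T = [3, -2] ∘ [1, 0] ∘ [-6, 2, 4] + [2, -3] ∘ [2, -3] ∘ [3, -2, 0], so rank(T) ≤ 2.
These bounds meet, so rank(T) = 2.
Check entry T[1,0,1] = 8: (-2)·(1)·(2) + (-3)·(2)·(-2) = 8.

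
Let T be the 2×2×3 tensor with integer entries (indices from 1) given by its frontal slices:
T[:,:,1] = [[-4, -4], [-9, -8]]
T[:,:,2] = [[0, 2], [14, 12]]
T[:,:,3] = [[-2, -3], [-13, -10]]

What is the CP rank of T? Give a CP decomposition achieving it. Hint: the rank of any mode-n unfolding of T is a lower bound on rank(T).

Lower bound: the mode-3 unfolding of T (rows indexed by k, columns by (i,j) = (1,1), (1,2), (2,1), (2,2)) is [[-4, -4, -9, -8], [0, 2, 14, 12], [-2, -3, -13, -10]].
There the 3×3 minor on rows k ∈ {1, 2, 3}, columns (i,j) ∈ {(1,1), (1,2), (2,1)} is det [[-4, -4, -9], [0, 2, 14], [-2, -3, -13]] = 12 ≠ 0, so this unfolding has rank ≥ 3; CP rank is at least every unfolding rank, so rank(T) ≥ 3. (Flattening ranks never certify an upper bound on CP rank; for that we must actually write T with 3 rank-1 terms.)
Upper bound: T is a sum of 3 rank-1 terms, T = [0, 1] ⊗ [1, 0] ⊗ [-1, -2, -1] + [1, -2] ⊗ [2, 1] ⊗ [0, -2, 1] + [1, 2] ⊗ [1, 1] ⊗ [-4, 4, -4] (written with every a and b primitive with positive leading entry and the scale carried by c; CP decompositions are not unique, and this one is verified by expanding entrywise), so rank(T) ≤ 3.
These bounds meet, so rank(T) = 3.

rank(T) = 3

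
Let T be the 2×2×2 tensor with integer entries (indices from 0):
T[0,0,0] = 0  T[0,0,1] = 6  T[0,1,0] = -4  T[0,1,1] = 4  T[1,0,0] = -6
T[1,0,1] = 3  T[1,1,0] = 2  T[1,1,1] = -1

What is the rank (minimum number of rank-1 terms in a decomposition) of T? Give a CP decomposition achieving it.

rank(T) = 2

Lower bound: in the mode-2 unfolding of T (rows indexed by j, columns by (i,k)) the 2×2 minor on rows j ∈ {0, 1}, columns (i,k) ∈ {(0,0), (0,1)} is det [[0, 6], [-4, 4]] = 24 ≠ 0, so that unfolding has rank ≥ 2 and hence rank(T) ≥ 2 (CP rank is at least every unfolding rank, though it can be larger).
Upper bound: with S_k = T[:,:,k], the two rank-1 terms a₁b₁ᵀ, a₂b₂ᵀ are the rank-1 members of the pencil x·S₀ + y·S₁.
det(x·S₀ + y·S₁) is −24·x² + 48·xy − 18·y² = (-6)·(2·x − 3·y)(2·x − y), vanishing at (x:y) = (3:2) and (1:2).
M₁ = 3·S₀ + 2·S₁ = [[12, -4], [-12, 4]] = 4·[1, -1][3, -1]ᵀ and M₂ = S₀ + 2·S₁ = [[12, 4], [0, 0]] = 4·[1, 0][3, 1]ᵀ, so take a₁ = [1, -1], b₁ = [3, -1], a₂ = [1, 0], b₂ = [3, 1].
Each slice is an integer combination of E₁ = a₁b₁ᵀ and E₂ = a₂b₂ᵀ: S₀ = 2·E₁ − 2·E₂, S₁ = −E₁ + 3·E₂; reading off coefficients, c₁ = [2, -1] and c₂ = [-2, 3].
Hence T = [1, -1] ⊗ [3, -1] ⊗ [2, -1] + [1, 0] ⊗ [3, 1] ⊗ [-2, 3], so rank(T) ≤ 2.
These bounds meet, so rank(T) = 2.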